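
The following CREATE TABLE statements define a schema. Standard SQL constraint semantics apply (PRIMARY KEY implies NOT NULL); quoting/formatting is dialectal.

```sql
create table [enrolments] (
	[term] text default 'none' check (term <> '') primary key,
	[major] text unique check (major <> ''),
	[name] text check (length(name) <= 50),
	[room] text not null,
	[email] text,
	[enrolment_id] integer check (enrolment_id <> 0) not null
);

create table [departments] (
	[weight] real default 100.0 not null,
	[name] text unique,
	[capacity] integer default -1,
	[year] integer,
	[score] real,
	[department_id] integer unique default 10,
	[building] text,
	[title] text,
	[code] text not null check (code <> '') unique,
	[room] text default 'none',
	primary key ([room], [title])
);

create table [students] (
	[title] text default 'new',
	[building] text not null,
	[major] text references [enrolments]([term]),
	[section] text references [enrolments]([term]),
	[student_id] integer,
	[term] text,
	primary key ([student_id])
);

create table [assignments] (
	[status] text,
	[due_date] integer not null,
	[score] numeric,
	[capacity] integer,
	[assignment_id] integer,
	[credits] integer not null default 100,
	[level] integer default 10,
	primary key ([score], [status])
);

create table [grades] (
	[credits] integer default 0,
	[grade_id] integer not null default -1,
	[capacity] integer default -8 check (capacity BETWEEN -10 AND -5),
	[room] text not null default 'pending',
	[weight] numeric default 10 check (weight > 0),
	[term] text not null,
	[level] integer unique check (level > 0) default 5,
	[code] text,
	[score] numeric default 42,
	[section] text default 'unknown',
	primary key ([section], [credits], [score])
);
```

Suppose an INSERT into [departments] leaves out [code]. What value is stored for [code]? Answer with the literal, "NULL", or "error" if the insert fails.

error

code has no DEFAULT clause.
Omitting it would insert NULL, but it is declared NOT NULL, so the INSERT fails.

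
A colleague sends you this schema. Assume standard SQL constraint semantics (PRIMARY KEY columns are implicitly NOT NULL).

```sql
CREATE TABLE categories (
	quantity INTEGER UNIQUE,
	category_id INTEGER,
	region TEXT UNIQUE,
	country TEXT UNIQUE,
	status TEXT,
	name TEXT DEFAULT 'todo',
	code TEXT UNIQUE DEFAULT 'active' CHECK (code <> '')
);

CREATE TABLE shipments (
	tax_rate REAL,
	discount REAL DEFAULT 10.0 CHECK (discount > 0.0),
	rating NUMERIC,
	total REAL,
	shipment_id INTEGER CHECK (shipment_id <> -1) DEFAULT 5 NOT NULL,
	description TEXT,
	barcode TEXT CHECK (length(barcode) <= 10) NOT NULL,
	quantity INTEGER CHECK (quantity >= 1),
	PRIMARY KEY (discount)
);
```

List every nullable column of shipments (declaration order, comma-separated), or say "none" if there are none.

- tax_rate: no NOT NULL constraint applies → nullable.
- discount: part of the PRIMARY KEY, which implies NOT NULL → not nullable.
- rating: no NOT NULL constraint applies → nullable.
- total: no NOT NULL constraint applies → nullable.
- shipment_id: declared NOT NULL → not nullable.
- description: no NOT NULL constraint applies → nullable.
- barcode: declared NOT NULL → not nullable.
- quantity: CHECK does not forbid NULL (a CHECK constraint passes when its expression is NULL) → nullable.

tax_rate, rating, total, description, quantity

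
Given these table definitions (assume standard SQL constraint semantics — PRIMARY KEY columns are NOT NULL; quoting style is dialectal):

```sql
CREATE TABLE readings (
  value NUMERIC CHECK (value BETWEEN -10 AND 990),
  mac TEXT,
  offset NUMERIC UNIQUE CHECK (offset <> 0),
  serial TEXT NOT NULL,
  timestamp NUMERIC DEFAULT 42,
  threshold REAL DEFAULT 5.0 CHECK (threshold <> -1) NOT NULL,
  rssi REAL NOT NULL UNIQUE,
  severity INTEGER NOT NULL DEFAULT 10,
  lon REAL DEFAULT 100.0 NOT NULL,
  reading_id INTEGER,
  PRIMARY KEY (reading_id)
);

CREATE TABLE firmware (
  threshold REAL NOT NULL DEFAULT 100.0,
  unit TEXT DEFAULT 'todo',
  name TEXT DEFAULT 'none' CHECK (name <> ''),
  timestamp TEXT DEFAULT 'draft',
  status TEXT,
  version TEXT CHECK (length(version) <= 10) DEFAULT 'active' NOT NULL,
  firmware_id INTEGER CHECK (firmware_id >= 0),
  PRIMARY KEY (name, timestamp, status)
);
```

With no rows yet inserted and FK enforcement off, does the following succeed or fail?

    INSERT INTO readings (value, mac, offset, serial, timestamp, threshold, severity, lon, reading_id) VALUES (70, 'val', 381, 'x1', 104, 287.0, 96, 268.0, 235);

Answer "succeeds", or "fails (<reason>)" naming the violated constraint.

fails (NOT NULL on rssi)

rssi is omitted from the column list and has no DEFAULT, so it would receive NULL.
But rssi is declared NOT NULL.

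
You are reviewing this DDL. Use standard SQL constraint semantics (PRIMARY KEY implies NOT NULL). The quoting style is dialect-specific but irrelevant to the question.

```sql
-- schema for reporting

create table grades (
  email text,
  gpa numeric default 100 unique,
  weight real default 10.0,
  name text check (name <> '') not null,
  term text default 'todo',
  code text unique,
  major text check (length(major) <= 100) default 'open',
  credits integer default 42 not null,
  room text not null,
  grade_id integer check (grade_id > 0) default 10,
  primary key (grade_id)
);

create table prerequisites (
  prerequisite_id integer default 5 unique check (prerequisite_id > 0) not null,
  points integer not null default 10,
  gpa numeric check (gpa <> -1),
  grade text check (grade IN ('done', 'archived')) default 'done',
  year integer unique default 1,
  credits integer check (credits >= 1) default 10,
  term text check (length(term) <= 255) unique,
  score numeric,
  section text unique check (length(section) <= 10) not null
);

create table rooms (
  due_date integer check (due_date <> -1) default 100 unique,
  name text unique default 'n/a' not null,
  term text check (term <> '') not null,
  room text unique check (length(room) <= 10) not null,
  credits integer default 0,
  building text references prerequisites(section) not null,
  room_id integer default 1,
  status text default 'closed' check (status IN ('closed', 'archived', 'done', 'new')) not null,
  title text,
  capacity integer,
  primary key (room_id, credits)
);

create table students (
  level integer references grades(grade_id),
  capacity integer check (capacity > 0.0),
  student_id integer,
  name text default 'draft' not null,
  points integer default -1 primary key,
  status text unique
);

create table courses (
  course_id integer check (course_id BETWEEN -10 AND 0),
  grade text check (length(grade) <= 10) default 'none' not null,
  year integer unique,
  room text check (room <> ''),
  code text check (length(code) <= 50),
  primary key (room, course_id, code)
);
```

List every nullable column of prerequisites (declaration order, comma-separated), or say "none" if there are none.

- prerequisite_id: declared NOT NULL → not nullable.
- points: declared NOT NULL → not nullable.
- gpa: CHECK does not forbid NULL (a CHECK constraint passes when its expression is NULL) → nullable.
- grade: CHECK does not forbid NULL (a CHECK constraint passes when its expression is NULL) → nullable.
- year: UNIQUE does not imply NOT NULL → nullable.
- credits: CHECK does not forbid NULL (a CHECK constraint passes when its expression is NULL) → nullable.
- term: CHECK does not forbid NULL (a CHECK constraint passes when its expression is NULL) → nullable.
- score: no NOT NULL constraint applies → nullable.
- section: declared NOT NULL → not nullable.

gpa, grade, year, credits, term, score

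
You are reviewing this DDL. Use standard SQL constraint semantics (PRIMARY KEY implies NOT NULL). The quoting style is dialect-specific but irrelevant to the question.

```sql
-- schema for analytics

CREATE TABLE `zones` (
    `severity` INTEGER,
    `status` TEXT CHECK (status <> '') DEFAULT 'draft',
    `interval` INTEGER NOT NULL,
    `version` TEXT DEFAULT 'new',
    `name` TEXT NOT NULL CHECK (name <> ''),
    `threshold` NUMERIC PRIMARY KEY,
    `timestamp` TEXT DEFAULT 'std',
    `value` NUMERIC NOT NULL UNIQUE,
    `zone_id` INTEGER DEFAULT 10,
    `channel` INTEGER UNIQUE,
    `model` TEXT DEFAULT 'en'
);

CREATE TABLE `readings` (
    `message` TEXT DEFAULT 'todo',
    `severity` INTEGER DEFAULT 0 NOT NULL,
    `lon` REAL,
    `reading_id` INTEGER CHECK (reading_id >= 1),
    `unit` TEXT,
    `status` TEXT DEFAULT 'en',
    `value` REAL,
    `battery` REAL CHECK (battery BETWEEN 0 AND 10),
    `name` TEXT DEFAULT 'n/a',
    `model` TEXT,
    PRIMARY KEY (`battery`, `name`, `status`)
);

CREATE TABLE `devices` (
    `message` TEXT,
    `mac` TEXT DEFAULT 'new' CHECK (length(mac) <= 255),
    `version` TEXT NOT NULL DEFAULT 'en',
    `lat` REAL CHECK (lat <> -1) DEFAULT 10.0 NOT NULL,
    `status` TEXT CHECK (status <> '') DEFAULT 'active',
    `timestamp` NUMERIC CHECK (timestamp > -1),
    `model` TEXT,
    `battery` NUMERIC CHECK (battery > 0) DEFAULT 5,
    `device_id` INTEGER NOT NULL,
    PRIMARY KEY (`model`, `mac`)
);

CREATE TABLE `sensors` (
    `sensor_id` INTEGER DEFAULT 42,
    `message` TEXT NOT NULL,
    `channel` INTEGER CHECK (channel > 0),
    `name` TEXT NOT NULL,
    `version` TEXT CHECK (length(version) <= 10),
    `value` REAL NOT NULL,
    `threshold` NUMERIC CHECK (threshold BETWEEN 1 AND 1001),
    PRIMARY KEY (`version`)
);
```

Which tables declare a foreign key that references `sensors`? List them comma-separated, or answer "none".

none

No REFERENCES clause anywhere in the schema names sensors.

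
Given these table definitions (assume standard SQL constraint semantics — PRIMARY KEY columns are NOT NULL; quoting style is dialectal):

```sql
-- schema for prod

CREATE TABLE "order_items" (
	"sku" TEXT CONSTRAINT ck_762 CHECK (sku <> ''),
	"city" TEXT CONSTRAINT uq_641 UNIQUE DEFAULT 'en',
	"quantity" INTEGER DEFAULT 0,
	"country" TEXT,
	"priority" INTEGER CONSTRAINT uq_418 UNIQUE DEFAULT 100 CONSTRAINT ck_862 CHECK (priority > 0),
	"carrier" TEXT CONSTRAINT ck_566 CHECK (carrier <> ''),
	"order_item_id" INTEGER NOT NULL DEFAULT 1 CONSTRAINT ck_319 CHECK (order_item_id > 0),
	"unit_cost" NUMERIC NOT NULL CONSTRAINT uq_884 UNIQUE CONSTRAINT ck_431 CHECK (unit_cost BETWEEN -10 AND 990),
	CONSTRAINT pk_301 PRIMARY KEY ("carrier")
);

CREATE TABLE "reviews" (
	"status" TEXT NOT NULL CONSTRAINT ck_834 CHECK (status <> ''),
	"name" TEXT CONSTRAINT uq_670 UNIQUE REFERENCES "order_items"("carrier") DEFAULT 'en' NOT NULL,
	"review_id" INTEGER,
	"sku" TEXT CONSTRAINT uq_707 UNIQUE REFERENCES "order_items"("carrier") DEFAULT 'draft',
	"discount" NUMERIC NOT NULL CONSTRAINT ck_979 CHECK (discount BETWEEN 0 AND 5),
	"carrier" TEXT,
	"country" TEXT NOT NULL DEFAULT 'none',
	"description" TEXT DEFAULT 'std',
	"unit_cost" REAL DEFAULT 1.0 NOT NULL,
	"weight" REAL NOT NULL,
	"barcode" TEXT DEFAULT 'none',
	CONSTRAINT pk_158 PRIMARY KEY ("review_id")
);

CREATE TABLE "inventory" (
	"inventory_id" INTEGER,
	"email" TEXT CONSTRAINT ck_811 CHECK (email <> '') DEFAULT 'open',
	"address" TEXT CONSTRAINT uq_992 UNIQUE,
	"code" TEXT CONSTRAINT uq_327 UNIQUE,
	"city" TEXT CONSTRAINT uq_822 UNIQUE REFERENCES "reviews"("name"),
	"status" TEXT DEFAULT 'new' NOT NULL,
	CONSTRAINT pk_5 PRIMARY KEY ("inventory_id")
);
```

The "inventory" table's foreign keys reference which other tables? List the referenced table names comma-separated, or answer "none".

reviews

- city REFERENCES reviews(name).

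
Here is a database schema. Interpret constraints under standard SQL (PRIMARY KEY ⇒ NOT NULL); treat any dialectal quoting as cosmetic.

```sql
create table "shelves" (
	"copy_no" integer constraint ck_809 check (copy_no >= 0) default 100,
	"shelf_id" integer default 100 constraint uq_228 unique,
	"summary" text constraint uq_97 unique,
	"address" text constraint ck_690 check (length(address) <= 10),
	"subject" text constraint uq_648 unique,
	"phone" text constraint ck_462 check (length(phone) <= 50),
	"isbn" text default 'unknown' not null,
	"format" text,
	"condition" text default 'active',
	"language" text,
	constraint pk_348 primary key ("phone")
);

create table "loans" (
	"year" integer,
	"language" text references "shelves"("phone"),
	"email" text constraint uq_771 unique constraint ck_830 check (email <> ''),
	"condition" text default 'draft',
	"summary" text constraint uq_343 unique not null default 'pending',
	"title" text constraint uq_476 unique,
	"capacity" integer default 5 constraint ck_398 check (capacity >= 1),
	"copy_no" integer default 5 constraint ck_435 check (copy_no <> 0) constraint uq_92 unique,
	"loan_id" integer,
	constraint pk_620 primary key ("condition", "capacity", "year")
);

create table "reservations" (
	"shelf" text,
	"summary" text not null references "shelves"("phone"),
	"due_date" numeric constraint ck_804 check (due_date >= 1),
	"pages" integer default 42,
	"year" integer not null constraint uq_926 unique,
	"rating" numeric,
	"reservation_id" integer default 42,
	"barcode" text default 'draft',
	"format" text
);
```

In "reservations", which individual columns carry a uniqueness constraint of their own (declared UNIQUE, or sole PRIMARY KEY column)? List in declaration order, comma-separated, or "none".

- shelf: no UNIQUE or single-column PK constraint.
- summary: no UNIQUE or single-column PK constraint.
- due_date: no UNIQUE or single-column PK constraint.
- pages: no UNIQUE or single-column PK constraint.
- year: declared UNIQUE → unique.
- rating: no UNIQUE or single-column PK constraint.
- reservation_id: no UNIQUE or single-column PK constraint.
- barcode: no UNIQUE or single-column PK constraint.
- format: no UNIQUE or single-column PK constraint.

year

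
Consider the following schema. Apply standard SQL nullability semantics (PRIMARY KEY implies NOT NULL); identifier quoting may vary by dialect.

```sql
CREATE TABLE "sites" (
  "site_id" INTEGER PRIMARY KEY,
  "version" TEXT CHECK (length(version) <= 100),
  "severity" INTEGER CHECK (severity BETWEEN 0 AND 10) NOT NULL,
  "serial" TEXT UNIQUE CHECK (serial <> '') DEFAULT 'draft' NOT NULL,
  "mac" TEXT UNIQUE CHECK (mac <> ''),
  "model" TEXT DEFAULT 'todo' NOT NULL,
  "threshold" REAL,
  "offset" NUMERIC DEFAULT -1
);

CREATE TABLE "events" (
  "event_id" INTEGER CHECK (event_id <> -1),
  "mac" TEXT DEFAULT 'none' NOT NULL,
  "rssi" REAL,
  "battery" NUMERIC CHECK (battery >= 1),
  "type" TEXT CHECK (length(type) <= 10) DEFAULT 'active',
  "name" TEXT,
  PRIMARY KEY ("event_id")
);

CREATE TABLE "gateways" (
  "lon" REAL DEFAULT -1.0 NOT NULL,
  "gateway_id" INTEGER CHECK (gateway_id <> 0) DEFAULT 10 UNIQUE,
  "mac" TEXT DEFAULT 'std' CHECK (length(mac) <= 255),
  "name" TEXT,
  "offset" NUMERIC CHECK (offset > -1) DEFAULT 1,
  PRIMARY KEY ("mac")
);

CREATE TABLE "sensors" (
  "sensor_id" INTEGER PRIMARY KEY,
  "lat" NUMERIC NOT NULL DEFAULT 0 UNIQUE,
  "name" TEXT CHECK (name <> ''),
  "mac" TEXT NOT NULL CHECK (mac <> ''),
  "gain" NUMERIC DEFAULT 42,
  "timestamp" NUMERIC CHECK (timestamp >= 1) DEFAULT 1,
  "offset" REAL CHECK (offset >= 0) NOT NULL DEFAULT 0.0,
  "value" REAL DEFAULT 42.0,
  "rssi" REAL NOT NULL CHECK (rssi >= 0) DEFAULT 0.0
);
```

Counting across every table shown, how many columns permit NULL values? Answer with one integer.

sites: 4 nullable (version, mac, threshold, offset — PK (site_id) and explicit NOT NULL columns excluded).
events: 4 nullable (rssi, battery, type, name — PK (event_id) and explicit NOT NULL columns excluded).
gateways: 3 nullable (gateway_id, name, offset — PK (mac) and explicit NOT NULL columns excluded).
sensors: 4 nullable (name, gain, timestamp, value — PK (sensor_id) and explicit NOT NULL columns excluded).
Total: 4 + 4 + 3 + 4 = 15.

15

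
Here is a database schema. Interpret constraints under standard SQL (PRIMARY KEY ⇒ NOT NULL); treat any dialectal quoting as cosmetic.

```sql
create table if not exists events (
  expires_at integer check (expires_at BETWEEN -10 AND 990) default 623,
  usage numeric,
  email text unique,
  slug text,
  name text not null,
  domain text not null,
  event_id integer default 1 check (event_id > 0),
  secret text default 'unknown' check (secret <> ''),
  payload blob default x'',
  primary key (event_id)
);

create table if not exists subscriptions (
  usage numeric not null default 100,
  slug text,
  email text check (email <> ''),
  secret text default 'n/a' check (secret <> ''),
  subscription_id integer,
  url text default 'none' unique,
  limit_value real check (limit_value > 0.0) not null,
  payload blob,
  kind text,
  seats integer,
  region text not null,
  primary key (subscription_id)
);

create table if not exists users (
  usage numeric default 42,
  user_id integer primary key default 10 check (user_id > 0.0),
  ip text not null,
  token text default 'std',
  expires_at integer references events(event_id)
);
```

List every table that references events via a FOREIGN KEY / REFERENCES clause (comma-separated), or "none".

- users.expires_at references events(event_id).

users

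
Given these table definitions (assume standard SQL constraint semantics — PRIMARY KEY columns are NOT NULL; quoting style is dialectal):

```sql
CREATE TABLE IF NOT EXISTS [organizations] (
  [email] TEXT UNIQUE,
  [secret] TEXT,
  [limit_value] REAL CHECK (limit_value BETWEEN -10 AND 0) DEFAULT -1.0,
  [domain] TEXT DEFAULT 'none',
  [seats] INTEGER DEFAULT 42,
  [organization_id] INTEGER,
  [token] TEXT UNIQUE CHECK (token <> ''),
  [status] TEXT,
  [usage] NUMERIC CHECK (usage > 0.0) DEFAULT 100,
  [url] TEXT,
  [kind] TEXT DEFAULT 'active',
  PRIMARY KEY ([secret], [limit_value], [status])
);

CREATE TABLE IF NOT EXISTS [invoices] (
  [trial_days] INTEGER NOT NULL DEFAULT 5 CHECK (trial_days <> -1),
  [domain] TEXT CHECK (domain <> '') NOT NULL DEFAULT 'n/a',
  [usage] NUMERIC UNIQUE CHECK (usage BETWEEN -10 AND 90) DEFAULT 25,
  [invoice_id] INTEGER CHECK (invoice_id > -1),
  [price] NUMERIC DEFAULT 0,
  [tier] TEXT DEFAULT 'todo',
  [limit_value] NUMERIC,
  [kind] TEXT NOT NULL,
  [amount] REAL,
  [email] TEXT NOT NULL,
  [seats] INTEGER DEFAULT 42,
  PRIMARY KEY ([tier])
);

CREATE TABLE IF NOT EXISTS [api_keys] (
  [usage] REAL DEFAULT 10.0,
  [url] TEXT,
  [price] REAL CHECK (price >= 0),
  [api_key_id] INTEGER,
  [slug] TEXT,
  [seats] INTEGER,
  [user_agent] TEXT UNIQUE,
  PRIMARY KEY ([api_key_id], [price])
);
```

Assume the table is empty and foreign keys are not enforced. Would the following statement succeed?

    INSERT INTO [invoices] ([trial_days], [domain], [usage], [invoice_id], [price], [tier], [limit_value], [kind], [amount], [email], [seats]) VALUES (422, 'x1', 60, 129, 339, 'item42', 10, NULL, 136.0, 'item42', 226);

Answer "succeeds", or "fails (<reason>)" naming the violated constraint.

fails (NOT NULL on kind)

kind is explicitly set to NULL, but kind is declared NOT NULL.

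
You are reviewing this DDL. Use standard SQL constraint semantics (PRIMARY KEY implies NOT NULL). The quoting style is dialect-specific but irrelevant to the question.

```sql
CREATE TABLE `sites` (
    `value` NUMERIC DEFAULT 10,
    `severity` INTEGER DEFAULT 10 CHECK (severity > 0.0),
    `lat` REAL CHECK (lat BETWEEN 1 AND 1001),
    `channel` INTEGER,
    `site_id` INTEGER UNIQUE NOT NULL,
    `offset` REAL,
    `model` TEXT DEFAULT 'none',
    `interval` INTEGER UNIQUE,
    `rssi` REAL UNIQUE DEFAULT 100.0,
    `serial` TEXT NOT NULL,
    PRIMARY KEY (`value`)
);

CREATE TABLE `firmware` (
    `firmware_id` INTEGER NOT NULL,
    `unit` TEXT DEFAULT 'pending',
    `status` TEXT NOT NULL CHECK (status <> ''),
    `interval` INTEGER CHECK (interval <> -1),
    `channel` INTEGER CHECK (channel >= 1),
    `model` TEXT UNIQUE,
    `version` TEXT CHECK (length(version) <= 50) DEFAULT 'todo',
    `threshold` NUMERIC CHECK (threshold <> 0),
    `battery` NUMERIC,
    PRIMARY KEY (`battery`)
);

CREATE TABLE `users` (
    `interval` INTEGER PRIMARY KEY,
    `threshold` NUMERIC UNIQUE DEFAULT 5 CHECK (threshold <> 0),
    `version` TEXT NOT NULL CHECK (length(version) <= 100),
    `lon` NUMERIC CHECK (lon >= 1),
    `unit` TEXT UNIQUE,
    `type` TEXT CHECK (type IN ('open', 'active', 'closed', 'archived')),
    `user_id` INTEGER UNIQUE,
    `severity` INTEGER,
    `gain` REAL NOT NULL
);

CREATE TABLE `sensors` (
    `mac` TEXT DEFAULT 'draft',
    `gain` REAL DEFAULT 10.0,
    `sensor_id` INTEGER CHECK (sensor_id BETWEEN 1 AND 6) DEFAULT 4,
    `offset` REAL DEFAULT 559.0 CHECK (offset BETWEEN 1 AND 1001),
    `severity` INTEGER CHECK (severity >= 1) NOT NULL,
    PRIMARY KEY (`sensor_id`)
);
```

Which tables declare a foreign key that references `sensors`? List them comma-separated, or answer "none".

none

No REFERENCES clause anywhere in the schema names sensors.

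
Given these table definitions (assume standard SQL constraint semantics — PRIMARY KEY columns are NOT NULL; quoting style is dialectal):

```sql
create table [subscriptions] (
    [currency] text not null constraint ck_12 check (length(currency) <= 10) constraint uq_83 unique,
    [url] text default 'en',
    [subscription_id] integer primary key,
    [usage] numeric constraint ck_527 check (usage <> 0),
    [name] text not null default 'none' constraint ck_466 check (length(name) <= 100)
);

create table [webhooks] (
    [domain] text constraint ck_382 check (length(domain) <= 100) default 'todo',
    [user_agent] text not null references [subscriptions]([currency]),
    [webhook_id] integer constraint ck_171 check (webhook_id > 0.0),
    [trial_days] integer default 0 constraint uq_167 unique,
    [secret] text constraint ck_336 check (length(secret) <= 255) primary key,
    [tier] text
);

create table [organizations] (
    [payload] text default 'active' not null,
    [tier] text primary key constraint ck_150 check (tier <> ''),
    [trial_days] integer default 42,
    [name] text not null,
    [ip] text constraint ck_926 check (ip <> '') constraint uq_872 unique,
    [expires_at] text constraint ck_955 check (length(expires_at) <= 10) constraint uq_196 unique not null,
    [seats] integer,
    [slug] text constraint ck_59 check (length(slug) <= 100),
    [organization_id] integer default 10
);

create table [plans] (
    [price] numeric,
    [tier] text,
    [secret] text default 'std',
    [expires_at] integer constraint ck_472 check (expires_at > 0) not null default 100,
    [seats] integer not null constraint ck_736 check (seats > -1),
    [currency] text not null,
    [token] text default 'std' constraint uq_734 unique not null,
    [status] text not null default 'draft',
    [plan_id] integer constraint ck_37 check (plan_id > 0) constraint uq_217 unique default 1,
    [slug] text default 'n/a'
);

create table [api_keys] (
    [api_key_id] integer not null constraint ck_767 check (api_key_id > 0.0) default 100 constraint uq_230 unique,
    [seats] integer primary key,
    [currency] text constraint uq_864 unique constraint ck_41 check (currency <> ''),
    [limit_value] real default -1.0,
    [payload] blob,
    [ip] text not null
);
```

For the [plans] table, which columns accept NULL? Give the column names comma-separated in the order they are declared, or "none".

price, tier, secret, plan_id, slug

- price: no NOT NULL constraint applies → nullable.
- tier: no NOT NULL constraint applies → nullable.
- secret: DEFAULT only fills an omitted column; an explicit NULL is still allowed → nullable.
- expires_at: declared NOT NULL → not nullable.
- seats: declared NOT NULL → not nullable.
- currency: declared NOT NULL → not nullable.
- token: declared NOT NULL → not nullable.
- status: declared NOT NULL → not nullable.
- plan_id: CHECK does not forbid NULL (a CHECK constraint passes when its expression is NULL) → nullable.
- slug: DEFAULT only fills an omitted column; an explicit NULL is still allowed → nullable.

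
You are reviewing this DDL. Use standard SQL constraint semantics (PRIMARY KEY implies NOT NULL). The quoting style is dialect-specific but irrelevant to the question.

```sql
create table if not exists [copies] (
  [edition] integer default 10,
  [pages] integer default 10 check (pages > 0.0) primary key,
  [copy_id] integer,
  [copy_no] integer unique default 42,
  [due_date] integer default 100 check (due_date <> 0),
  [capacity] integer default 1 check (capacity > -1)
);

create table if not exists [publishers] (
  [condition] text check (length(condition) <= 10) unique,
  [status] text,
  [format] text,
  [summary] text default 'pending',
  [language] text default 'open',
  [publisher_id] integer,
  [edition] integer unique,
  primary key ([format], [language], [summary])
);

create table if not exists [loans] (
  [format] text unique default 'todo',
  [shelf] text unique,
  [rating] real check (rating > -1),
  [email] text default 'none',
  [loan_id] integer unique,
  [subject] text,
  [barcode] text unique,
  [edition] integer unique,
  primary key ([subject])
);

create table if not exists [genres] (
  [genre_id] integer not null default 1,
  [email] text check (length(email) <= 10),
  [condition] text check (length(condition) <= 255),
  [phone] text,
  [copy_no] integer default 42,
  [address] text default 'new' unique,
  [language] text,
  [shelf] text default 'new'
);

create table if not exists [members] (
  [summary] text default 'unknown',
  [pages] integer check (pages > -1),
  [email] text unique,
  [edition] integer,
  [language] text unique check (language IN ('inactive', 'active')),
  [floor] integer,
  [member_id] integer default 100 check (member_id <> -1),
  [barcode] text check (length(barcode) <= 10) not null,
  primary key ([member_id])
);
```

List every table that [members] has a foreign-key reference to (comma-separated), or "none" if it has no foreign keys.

No column in members has a REFERENCES clause.

none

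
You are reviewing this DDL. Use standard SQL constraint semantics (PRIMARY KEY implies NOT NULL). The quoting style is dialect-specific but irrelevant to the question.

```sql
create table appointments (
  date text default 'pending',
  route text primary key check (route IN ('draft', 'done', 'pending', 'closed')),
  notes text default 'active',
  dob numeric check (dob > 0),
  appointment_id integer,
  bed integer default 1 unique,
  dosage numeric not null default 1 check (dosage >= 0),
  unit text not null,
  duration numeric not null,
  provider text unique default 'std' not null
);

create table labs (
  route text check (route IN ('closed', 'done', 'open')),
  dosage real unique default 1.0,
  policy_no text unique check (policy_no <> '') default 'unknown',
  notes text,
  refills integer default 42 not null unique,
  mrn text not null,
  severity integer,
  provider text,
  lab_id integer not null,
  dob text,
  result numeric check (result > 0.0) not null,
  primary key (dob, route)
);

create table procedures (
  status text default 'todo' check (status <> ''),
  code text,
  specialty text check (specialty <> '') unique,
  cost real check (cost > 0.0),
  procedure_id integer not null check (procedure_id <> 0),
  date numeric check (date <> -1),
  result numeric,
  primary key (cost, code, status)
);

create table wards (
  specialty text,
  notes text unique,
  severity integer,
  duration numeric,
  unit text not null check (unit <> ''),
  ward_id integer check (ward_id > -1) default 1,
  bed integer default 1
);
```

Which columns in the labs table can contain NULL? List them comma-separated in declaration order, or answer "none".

- route: part of the PRIMARY KEY, which implies NOT NULL → not nullable.
- dosage: UNIQUE does not imply NOT NULL → nullable.
- policy_no: CHECK does not forbid NULL (a CHECK constraint passes when its expression is NULL) → nullable.
- notes: no NOT NULL constraint applies → nullable.
- refills: declared NOT NULL → not nullable.
- mrn: declared NOT NULL → not nullable.
- severity: no NOT NULL constraint applies → nullable.
- provider: no NOT NULL constraint applies → nullable.
- lab_id: declared NOT NULL → not nullable.
- dob: part of the PRIMARY KEY, which implies NOT NULL → not nullable.
- result: declared NOT NULL → not nullable.

dosage, policy_no, notes, severity, provider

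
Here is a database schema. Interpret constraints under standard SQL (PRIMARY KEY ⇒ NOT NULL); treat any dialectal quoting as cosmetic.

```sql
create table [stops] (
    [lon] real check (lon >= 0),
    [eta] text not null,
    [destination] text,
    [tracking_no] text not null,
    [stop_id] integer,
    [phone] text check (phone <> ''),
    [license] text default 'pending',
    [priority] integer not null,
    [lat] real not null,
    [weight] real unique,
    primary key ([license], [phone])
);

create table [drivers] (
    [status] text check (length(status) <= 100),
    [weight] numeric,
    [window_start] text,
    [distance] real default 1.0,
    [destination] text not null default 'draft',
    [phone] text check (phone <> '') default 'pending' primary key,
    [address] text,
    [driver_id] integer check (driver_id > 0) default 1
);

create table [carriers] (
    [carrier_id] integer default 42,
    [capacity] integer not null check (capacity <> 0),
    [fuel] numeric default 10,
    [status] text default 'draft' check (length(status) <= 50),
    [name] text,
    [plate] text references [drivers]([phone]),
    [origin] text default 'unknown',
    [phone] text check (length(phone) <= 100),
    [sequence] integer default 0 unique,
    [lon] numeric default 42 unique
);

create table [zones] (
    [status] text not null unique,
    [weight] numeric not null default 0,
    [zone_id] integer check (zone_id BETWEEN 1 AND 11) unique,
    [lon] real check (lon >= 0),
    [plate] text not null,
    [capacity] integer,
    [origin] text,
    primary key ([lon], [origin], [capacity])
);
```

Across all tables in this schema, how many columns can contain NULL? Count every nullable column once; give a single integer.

20

stops: 4 nullable (lon, destination, stop_id, weight — PK (license, phone) and explicit NOT NULL columns excluded).
drivers: 6 nullable (status, weight, window_start, distance, address, driver_id — PK (phone) and explicit NOT NULL columns excluded).
carriers: 9 nullable (carrier_id, fuel, status, name, plate, origin, phone, sequence, lon — PK none and explicit NOT NULL columns excluded).
zones: 1 nullable (zone_id — PK (lon, origin, capacity) and explicit NOT NULL columns excluded).
Total: 4 + 6 + 9 + 1 = 20.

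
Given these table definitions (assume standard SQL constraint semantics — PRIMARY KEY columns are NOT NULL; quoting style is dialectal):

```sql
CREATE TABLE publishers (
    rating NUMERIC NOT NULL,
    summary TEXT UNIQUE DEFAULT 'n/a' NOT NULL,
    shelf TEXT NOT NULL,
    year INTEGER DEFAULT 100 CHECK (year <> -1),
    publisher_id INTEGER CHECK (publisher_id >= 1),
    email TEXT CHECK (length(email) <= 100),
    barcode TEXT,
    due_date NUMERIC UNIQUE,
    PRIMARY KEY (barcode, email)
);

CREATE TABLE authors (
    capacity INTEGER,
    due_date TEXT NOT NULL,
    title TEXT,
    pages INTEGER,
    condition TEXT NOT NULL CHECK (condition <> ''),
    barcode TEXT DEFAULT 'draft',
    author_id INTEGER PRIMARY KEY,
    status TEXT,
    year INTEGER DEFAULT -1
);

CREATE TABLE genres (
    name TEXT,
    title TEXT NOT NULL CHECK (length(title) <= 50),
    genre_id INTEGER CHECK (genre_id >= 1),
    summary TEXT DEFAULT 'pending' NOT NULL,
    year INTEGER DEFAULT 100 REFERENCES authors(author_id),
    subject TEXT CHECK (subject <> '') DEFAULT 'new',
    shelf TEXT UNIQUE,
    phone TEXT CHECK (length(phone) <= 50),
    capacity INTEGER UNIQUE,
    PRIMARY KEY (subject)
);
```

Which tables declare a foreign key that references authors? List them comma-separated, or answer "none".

- genres.year references authors(author_id).

genres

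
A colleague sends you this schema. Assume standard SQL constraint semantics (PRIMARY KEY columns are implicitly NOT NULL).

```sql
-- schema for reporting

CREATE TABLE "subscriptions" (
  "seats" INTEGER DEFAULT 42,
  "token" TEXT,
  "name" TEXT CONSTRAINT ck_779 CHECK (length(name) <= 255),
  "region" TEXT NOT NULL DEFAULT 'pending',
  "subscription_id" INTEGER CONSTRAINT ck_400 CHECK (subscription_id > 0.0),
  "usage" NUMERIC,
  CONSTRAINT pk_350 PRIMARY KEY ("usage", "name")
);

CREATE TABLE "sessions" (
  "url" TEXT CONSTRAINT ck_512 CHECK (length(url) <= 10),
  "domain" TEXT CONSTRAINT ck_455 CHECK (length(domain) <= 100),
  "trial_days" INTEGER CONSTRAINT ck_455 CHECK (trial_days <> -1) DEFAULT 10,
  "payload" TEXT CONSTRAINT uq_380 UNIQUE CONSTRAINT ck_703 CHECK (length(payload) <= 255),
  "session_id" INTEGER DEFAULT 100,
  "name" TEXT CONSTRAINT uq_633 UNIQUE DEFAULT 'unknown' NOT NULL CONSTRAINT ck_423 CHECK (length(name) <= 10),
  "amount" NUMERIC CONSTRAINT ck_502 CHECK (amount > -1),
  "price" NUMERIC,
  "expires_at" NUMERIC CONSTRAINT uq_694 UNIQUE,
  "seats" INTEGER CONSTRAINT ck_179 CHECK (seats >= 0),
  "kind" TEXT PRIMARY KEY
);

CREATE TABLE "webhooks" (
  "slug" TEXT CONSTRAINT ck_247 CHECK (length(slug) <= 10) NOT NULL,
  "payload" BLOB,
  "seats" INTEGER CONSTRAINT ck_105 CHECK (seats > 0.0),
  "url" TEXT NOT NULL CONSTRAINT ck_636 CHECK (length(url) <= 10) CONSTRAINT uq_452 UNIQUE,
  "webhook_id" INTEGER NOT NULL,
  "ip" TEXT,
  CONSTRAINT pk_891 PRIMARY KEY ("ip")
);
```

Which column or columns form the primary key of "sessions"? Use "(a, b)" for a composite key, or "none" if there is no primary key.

kind is declared PRIMARY KEY inline on the column.

kind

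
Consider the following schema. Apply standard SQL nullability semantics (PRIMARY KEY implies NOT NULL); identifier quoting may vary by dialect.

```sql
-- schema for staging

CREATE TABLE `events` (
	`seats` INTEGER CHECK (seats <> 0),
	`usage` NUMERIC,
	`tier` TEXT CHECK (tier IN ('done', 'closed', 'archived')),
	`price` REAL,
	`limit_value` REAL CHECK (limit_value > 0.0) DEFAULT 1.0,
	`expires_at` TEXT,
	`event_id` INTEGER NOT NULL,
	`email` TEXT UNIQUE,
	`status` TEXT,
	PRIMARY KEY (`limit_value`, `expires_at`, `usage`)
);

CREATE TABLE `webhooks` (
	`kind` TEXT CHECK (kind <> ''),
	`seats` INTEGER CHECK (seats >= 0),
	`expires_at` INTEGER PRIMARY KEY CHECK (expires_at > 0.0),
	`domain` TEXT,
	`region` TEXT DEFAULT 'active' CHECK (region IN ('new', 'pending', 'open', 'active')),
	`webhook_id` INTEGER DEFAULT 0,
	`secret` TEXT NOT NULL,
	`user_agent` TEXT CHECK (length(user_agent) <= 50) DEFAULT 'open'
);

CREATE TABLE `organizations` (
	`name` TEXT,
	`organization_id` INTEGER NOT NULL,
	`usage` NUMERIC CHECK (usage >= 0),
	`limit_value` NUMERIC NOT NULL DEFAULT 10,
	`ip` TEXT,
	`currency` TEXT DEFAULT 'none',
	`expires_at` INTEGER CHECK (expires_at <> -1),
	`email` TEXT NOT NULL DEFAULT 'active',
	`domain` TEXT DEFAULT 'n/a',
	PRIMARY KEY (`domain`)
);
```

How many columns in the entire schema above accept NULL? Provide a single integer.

events: 5 nullable (seats, tier, price, email, status — PK (limit_value, expires_at, usage) and explicit NOT NULL columns excluded).
webhooks: 6 nullable (kind, seats, domain, region, webhook_id, user_agent — PK (expires_at) and explicit NOT NULL columns excluded).
organizations: 5 nullable (name, usage, ip, currency, expires_at — PK (domain) and explicit NOT NULL columns excluded).
Total: 5 + 6 + 5 = 16.

16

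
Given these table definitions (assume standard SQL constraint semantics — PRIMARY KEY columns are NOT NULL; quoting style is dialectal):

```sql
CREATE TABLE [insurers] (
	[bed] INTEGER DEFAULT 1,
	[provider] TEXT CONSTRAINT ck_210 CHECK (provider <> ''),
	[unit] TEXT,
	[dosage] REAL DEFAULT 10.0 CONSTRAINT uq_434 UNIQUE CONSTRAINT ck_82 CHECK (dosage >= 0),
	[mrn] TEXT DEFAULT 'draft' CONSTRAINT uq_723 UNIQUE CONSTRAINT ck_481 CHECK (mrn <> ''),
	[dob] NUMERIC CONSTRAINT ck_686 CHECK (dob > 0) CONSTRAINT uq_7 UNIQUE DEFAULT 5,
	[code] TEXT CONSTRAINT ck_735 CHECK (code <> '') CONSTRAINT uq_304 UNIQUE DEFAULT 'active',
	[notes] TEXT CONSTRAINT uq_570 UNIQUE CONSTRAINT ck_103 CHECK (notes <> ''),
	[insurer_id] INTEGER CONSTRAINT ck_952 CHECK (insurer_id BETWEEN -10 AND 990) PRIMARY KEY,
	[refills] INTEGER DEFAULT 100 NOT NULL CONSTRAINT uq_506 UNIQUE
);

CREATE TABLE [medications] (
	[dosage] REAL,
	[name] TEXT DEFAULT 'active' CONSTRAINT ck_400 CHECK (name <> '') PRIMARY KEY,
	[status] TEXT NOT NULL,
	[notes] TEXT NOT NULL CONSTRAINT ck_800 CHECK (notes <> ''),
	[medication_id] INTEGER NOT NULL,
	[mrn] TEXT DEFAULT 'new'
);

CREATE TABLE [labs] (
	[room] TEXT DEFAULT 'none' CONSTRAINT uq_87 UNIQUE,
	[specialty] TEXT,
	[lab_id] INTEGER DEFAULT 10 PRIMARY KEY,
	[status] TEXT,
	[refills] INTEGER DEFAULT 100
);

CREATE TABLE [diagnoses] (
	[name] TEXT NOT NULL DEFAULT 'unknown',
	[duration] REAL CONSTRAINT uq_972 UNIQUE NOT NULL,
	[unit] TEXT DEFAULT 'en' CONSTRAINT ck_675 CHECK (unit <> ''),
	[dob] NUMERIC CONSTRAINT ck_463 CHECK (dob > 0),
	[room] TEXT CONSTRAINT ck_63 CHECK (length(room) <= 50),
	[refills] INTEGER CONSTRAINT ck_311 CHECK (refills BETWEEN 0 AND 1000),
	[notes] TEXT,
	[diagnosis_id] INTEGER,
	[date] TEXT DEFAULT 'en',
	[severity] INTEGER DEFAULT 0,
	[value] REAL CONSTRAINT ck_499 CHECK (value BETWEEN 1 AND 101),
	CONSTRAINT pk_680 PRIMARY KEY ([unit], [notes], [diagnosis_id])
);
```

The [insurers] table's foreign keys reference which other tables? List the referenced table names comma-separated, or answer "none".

none

No column in insurers has a REFERENCES clause.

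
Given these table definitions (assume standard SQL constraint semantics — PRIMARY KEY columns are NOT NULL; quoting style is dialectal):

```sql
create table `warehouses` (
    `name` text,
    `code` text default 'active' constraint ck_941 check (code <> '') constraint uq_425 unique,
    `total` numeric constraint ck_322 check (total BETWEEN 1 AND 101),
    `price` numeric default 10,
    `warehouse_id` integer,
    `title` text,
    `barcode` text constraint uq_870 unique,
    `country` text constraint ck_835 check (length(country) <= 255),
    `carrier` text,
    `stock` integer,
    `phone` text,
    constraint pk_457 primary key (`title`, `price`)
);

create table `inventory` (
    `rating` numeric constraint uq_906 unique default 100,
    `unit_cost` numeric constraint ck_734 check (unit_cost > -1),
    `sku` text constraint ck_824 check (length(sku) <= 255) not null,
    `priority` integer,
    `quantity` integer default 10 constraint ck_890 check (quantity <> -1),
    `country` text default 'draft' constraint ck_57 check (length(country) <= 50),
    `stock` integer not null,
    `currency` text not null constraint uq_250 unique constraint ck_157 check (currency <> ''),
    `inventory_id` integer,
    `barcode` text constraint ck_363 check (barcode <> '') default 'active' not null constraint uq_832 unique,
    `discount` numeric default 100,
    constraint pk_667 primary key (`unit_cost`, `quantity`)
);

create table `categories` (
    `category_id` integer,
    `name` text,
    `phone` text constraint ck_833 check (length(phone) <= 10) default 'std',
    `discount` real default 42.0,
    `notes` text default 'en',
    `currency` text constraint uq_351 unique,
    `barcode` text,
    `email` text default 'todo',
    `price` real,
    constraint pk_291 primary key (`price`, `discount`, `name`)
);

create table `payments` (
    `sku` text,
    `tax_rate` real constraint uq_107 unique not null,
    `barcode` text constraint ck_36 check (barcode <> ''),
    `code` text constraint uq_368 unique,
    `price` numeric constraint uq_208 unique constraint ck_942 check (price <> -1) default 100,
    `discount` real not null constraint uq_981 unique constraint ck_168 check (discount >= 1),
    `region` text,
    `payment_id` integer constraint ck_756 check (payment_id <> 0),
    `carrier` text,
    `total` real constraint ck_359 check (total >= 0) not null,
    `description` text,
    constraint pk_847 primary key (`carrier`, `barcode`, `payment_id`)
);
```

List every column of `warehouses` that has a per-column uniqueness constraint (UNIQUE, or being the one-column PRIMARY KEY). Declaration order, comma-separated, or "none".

- name: no UNIQUE or single-column PK constraint.
- code: declared UNIQUE → unique.
- total: no UNIQUE or single-column PK constraint.
- price: part of a composite PRIMARY KEY — only the tuple is unique, not this column on its own.
- warehouse_id: no UNIQUE or single-column PK constraint.
- title: part of a composite PRIMARY KEY — only the tuple is unique, not this column on its own.
- barcode: declared UNIQUE → unique.
- country: no UNIQUE or single-column PK constraint.
- carrier: no UNIQUE or single-column PK constraint.
- stock: no UNIQUE or single-column PK constraint.
- phone: no UNIQUE or single-column PK constraint.

code, barcode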